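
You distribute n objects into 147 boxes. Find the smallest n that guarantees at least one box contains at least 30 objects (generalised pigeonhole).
n = (30 − 1)·147 + 1 = 4264

By the generalised pigeonhole principle, to guarantee some box contains ≥ r objects we need more than (r − 1) · k objects total. Threshold: n = (r − 1) · k + 1. With r = 30 and k = 147: n = 29 · 147 + 1 = 4263 + 1 = 4264. For n = 4263 = 29 · 147, we can put exactly 29 objects in every box, avoiding 30 in any single one — so 4264 is tight.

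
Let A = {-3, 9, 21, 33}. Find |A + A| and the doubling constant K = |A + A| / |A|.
K = |A + A| / |A| = 7/4

Enumerate A + A = {a + b : a, b ∈ A}. With |A| = 4, there are |A|^2 = 16 ordered sum pairs; collecting distinct values, A + A = {-6, 6, 18, 30, 42, 54, 66}, so |A + A| = 7. Thus K = 7/4. Here |A + A| = 2|A| − 1 = 7, the minimum possible — so K = 7/4 is minimal, which holds iff A is an arithmetic progression.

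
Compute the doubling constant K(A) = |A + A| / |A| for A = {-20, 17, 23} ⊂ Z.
K = |A + A| / |A| = 6/3 = 2

Enumerate A + A = {a + b : a, b ∈ A}. With |A| = 3, there are |A|^2 = 9 ordered sum pairs; collecting distinct values, A + A = {-40, -3, 3, 34, 40, 46}, so |A + A| = 6. Thus K = 6/3 = 2. For comparison, the minimum possible |A + A| over all 3-element sets is 2·3 − 1 = 5 (so min K = 5/3), attained only by arithmetic progressions.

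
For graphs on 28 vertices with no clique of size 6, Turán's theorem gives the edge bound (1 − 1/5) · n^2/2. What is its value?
Turán density bound = (4/5) · 28^2/2 = 1568/5 ≈ 313.6

Turán's theorem: ex(n, K_{r+1}) is achieved by the complete r-partite Turán graph T(n, r) with parts as balanced as possible, and is at most (1 − 1/r) · n^2/2. For r = 5, n = 28: the density bound is (4/5) · 784/2 = 1568/5 ≈ 313.6. The integer-valued extremum is e(T(28, 5)) = 313, which is strictly less than the density bound 1568/5 since 5 ∤ 28 (the parts of T(28, 5) cannot all be equal).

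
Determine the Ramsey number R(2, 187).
R(2, 187) = 187

R(2, k) = k for all k ≥ 2: in a 2-colouring of K_k, either some edge is red (a red K_2) or all edges are blue (a blue K_k). And K_{186} coloured all-blue has no blue K_187, so R(2, 187) > 186. Hence R(2, 187) = 187.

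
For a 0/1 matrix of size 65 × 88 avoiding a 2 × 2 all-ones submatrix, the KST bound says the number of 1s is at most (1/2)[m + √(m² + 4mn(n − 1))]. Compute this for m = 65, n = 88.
z(65, 88; 2, 2) ≤ (1/2)[65 + √(65² + 4·65·88·87)] = (1/2)[65 + √1994785] = 738.6843

Kővári–Sós–Turán: let r_1, ..., r_65 be the row sums and z = Σ r_i the total number of 1s. Each pair of columns can share at most one row with both entries 1 (else a 2×2 all-ones block appears), so Σ_i C(r_i, 2) ≤ C(88, 2) = 3828. By convexity Σ_i C(r_i, 2) ≥ 65·C(z/65, 2) = z(z − 65)/(2·65), giving z² − 65z − 65·88·87 ≤ 0 and hence z ≤ (1/2)[65 + √(4225 + 4·497640)] = (1/2)[65 + √1994785] ≈ (1/2)(65 + 1412.3686) = 738.6843.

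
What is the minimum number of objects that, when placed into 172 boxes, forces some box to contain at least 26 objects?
n = (26 − 1)·172 + 1 = 4301

By the generalised pigeonhole principle, to guarantee some box contains ≥ r objects we need more than (r − 1) · k objects total. Threshold: n = (r − 1) · k + 1. With r = 26 and k = 172: n = 25 · 172 + 1 = 4300 + 1 = 4301. For n = 4300 = 25 · 172, we can put exactly 25 objects in every box, avoiding 26 in any single one — so 4301 is tight.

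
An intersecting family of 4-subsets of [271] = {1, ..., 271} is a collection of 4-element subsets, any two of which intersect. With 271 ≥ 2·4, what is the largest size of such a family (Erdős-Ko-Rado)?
max |F| = C(270, 3) = 3244140

Erdős-Ko-Rado (1961): when n ≥ 2k, max |F| = C(n−1, k−1). The bound is attained by the star {A : i ∈ A} for any fixed i ∈ [n]. Here C(271−1, 4−1) = C(270, 3) = 3244140.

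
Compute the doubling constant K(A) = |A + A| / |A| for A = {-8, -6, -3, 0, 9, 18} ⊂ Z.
K = |A + A| / |A| = 19/6

Enumerate A + A = {a + b : a, b ∈ A}. With |A| = 6, there are |A|^2 = 36 ordered sum pairs; collecting distinct values, A + A = {-16, -14, -12, -11, -9, -8, -6, -3, 0, 1, 3, 6, 9, 10, 12, 15, 18, 27, 36}, so |A + A| = 19. Thus K = 19/6. For comparison, the minimum possible |A + A| over all 6-element sets is 2·6 − 1 = 11 (so min K = 11/6), attained only by arithmetic progressions.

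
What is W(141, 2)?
W(141, 2) = 141 + 1 = 142

A 2-term AP is any pair of integers, so a monochromatic 2-AP exists iff some colour is used at least twice. With 141 colours, the colouring i ↦ i on {1, ..., 141} uses each colour once, avoiding any monochromatic pair, so W(141, 2) > 141. For {1, ..., 142}, pigeonhole forces two integers of the same colour, which form a monochromatic 2-AP. Hence W(141, 2) = 142.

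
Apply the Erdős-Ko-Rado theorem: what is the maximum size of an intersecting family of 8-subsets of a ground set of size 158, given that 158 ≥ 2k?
max |F| = C(157, 7) = 407340975756

The Erdős-Ko-Rado theorem states: for n ≥ 2k, an intersecting family of k-subsets of an n-element set has size at most C(n − 1, k − 1), with equality for 'star' families {A ⊆ [n] : |A| = k, i ∈ A} (fix an element i). For n = 158, k = 8: C(157, 7) = 407340975756.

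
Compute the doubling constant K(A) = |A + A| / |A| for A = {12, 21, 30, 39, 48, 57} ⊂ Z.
K = |A + A| / |A| = 11/6

Enumerate A + A = {a + b : a, b ∈ A}. With |A| = 6, there are |A|^2 = 36 ordered sum pairs; collecting distinct values, A + A = {24, 33, 42, 51, 60, 69, 78, 87, 96, 105, 114}, so |A + A| = 11. Thus K = 11/6. Here |A + A| = 2|A| − 1 = 11, the minimum possible — so K = 11/6 is minimal, which holds iff A is an arithmetic progression.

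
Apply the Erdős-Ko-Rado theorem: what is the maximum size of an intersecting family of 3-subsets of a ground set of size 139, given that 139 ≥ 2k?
max |F| = C(138, 2) = 9453

Erdős-Ko-Rado (1961): when n ≥ 2k, max |F| = C(n−1, k−1). The bound is attained by the star {A : i ∈ A} for any fixed i ∈ [n]. Here C(139−1, 3−1) = C(138, 2) = 9453.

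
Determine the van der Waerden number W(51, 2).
W(51, 2) = 51 + 1 = 52

A 2-term AP is any pair of integers, so a monochromatic 2-AP exists iff some colour is used at least twice. With 51 colours, the colouring i ↦ i on {1, ..., 51} uses each colour once, avoiding any monochromatic pair, so W(51, 2) > 51. For {1, ..., 52}, pigeonhole forces two integers of the same colour, which form a monochromatic 2-AP. Hence W(51, 2) = 52.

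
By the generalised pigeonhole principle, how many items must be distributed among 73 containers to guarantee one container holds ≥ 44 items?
n = (44 − 1)·73 + 1 = 3140

By the generalised pigeonhole principle, to guarantee some box contains ≥ r objects we need more than (r − 1) · k objects total. Threshold: n = (r − 1) · k + 1. With r = 44 and k = 73: n = 43 · 73 + 1 = 3139 + 1 = 3140. For n = 3139 = 43 · 73, we can put exactly 43 objects in every box, avoiding 44 in any single one — so 3140 is tight.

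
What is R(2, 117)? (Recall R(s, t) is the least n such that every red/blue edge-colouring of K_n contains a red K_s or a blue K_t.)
R(2, 117) = 117

R(2, k) = k for all k ≥ 2: in a 2-colouring of K_k, either some edge is red (a red K_2) or all edges are blue (a blue K_k). And K_{116} coloured all-blue has no blue K_117, so R(2, 117) > 116. Hence R(2, 117) = 117.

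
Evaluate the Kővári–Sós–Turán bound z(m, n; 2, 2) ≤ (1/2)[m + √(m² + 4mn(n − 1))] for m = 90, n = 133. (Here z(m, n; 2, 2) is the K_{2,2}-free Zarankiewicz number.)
z(90, 133; 2, 2) ≤ (1/2)[90 + √(90² + 4·90·133·132)] = (1/2)[90 + √6328260] = 1302.8017

Kővári–Sós–Turán: let r_1, ..., r_90 be the row sums and z = Σ r_i the total number of 1s. Each pair of columns can share at most one row with both entries 1 (else a 2×2 all-ones block appears), so Σ_i C(r_i, 2) ≤ C(133, 2) = 8778. By convexity Σ_i C(r_i, 2) ≥ 90·C(z/90, 2) = z(z − 90)/(2·90), giving z² − 90z − 90·133·132 ≤ 0 and hence z ≤ (1/2)[90 + √(8100 + 4·1580040)] = (1/2)[90 + √6328260] ≈ (1/2)(90 + 2515.6033) = 1302.8017.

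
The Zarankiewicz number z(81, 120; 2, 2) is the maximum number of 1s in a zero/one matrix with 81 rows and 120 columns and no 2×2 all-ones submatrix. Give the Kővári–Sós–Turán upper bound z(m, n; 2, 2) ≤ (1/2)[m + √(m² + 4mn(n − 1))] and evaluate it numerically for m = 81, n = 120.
z(81, 120; 2, 2) ≤ (1/2)[81 + √(81² + 4·81·120·119)] = (1/2)[81 + √4633281] = 1116.7529

Kővári–Sós–Turán: let r_1, ..., r_81 be the row sums and z = Σ r_i the total number of 1s. Each pair of columns can share at most one row with both entries 1 (else a 2×2 all-ones block appears), so Σ_i C(r_i, 2) ≤ C(120, 2) = 7140. By convexity Σ_i C(r_i, 2) ≥ 81·C(z/81, 2) = z(z − 81)/(2·81), giving z² − 81z − 81·120·119 ≤ 0 and hence z ≤ (1/2)[81 + √(6561 + 4·1156680)] = (1/2)[81 + √4633281] ≈ (1/2)(81 + 2152.5057) = 1116.7529.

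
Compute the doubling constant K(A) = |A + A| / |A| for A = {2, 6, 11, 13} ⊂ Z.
K = |A + A| / |A| = 10/4 = 5/2

Enumerate A + A = {a + b : a, b ∈ A}. With |A| = 4, there are |A|^2 = 16 ordered sum pairs; collecting distinct values, A + A = {4, 8, 12, 13, 15, 17, 19, 22, 24, 26}, so |A + A| = 10. Thus K = 10/4 = 5/2. For comparison, the minimum possible |A + A| over all 4-element sets is 2·4 − 1 = 7 (so min K = 7/4), attained only by arithmetic progressions.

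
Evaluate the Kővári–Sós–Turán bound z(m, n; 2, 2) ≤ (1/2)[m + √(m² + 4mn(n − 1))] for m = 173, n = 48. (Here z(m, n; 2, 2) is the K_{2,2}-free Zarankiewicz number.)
z(173, 48; 2, 2) ≤ (1/2)[173 + √(173² + 4·173·48·47)] = (1/2)[173 + √1591081] = 717.1903

Kővári–Sós–Turán: let r_1, ..., r_173 be the row sums and z = Σ r_i the total number of 1s. Each pair of columns can share at most one row with both entries 1 (else a 2×2 all-ones block appears), so Σ_i C(r_i, 2) ≤ C(48, 2) = 1128. By convexity Σ_i C(r_i, 2) ≥ 173·C(z/173, 2) = z(z − 173)/(2·173), giving z² − 173z − 173·48·47 ≤ 0 and hence z ≤ (1/2)[173 + √(29929 + 4·390288)] = (1/2)[173 + √1591081] ≈ (1/2)(173 + 1261.3806) = 717.1903.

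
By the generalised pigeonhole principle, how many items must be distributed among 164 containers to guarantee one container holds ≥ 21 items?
n = (21 − 1)·164 + 1 = 3281

By the generalised pigeonhole principle, to guarantee some box contains ≥ r objects we need more than (r − 1) · k objects total. Threshold: n = (r − 1) · k + 1. With r = 21 and k = 164: n = 20 · 164 + 1 = 3280 + 1 = 3281. For n = 3280 = 20 · 164, we can put exactly 20 objects in every box, avoiding 21 in any single one — so 3281 is tight.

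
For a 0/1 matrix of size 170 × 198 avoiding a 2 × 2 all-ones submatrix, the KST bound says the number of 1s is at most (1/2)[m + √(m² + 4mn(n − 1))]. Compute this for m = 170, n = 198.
z(170, 198; 2, 2) ≤ (1/2)[170 + √(170² + 4·170·198·197)] = (1/2)[170 + √26552980] = 2661.4792

Kővári–Sós–Turán: let r_1, ..., r_170 be the row sums and z = Σ r_i the total number of 1s. Each pair of columns can share at most one row with both entries 1 (else a 2×2 all-ones block appears), so Σ_i C(r_i, 2) ≤ C(198, 2) = 19503. By convexity Σ_i C(r_i, 2) ≥ 170·C(z/170, 2) = z(z − 170)/(2·170), giving z² − 170z − 170·198·197 ≤ 0 and hence z ≤ (1/2)[170 + √(28900 + 4·6631020)] = (1/2)[170 + √26552980] ≈ (1/2)(170 + 5152.9584) = 2661.4792.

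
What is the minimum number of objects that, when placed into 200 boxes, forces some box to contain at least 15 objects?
n = (15 − 1)·200 + 1 = 2801

By the generalised pigeonhole principle, to guarantee some box contains ≥ r objects we need more than (r − 1) · k objects total. Threshold: n = (r − 1) · k + 1. With r = 15 and k = 200: n = 14 · 200 + 1 = 2800 + 1 = 2801. For n = 2800 = 14 · 200, we can put exactly 14 objects in every box, avoiding 15 in any single one — so 2801 is tight.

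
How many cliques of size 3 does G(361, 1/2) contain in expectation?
E[# K_3] = C(361, 3) · (1/2)^C(3, 2) = 7775940 / 2^3 = 1943985/2 = 971992.5

For each 3-subset S of vertices (there are C(361, 3) = 7775940 such S), let X_S = 1 if S induces a K_3 (all C(3, 2) = 3 edges present). Then P(X_S = 1) = (1/2)^3 = 1/8. By linearity of expectation, E[# K_3] = C(361, 3) · (1/2)^3 = 7775940 / 8 = 1943985/2 = 971992.5.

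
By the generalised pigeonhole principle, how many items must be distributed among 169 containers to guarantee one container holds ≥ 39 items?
n = (39 − 1)·169 + 1 = 6423

By the generalised pigeonhole principle, to guarantee some box contains ≥ r objects we need more than (r − 1) · k objects total. Threshold: n = (r − 1) · k + 1. With r = 39 and k = 169: n = 38 · 169 + 1 = 6422 + 1 = 6423. For n = 6422 = 38 · 169, we can put exactly 38 objects in every box, avoiding 39 in any single one — so 6423 is tight.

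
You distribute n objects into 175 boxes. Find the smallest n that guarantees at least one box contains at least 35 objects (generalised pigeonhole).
n = (35 − 1)·175 + 1 = 5951

By the generalised pigeonhole principle, to guarantee some box contains ≥ r objects we need more than (r − 1) · k objects total. Threshold: n = (r − 1) · k + 1. With r = 35 and k = 175: n = 34 · 175 + 1 = 5950 + 1 = 5951. For n = 5950 = 34 · 175, we can put exactly 34 objects in every box, avoiding 35 in any single one — so 5951 is tight.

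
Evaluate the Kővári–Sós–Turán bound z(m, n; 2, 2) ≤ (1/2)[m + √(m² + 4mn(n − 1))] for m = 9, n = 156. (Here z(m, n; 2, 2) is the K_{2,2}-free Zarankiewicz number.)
z(9, 156; 2, 2) ≤ (1/2)[9 + √(9² + 4·9·156·155)] = (1/2)[9 + √870561] = 471.0193

Kővári–Sós–Turán: let r_1, ..., r_9 be the row sums and z = Σ r_i the total number of 1s. Each pair of columns can share at most one row with both entries 1 (else a 2×2 all-ones block appears), so Σ_i C(r_i, 2) ≤ C(156, 2) = 12090. By convexity Σ_i C(r_i, 2) ≥ 9·C(z/9, 2) = z(z − 9)/(2·9), giving z² − 9z − 9·156·155 ≤ 0 and hence z ≤ (1/2)[9 + √(81 + 4·217620)] = (1/2)[9 + √870561] ≈ (1/2)(9 + 933.0386) = 471.0193.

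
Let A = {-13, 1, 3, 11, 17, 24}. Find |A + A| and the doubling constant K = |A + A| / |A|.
K = |A + A| / |A| = 20/6 = 10/3

Enumerate A + A = {a + b : a, b ∈ A}. With |A| = 6, there are |A|^2 = 36 ordered sum pairs; collecting distinct values, A + A = {-26, -12, -10, -2, 2, 4, 6, 11, 12, 14, 18, 20, 22, 25, 27, 28, 34, 35, 41, 48}, so |A + A| = 20. Thus K = 20/6 = 10/3. For comparison, the minimum possible |A + A| over all 6-element sets is 2·6 − 1 = 11 (so min K = 11/6), attained only by arithmetic progressions.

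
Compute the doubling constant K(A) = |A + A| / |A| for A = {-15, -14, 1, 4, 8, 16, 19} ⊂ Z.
K = |A + A| / |A| = 25/7

Enumerate A + A = {a + b : a, b ∈ A}. With |A| = 7, there are |A|^2 = 49 ordered sum pairs; collecting distinct values, A + A = {-30, -29, -28, -14, -13, -11, -10, -7, -6, 1, 2, 4, 5, 8, 9, 12, 16, 17, 20, 23, 24, 27, 32, 35, 38}, so |A + A| = 25. Thus K = 25/7. For comparison, the minimum possible |A + A| over all 7-element sets is 2·7 − 1 = 13 (so min K = 13/7), attained only by arithmetic progressions.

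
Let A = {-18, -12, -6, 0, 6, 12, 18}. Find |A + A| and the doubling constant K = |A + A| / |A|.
K = |A + A| / |A| = 13/7

Enumerate A + A = {a + b : a, b ∈ A}. With |A| = 7, there are |A|^2 = 49 ordered sum pairs; collecting distinct values, A + A = {-36, -30, -24, -18, -12, -6, 0, 6, 12, 18, 24, 30, 36}, so |A + A| = 13. Thus K = 13/7. Here |A + A| = 2|A| − 1 = 13, the minimum possible — so K = 13/7 is minimal, which holds iff A is an arithmetic progression.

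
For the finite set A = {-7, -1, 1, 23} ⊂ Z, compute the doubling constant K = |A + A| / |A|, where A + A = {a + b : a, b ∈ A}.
K = |A + A| / |A| = 10/4 = 5/2

Enumerate A + A = {a + b : a, b ∈ A}. With |A| = 4, there are |A|^2 = 16 ordered sum pairs; collecting distinct values, A + A = {-14, -8, -6, -2, 0, 2, 16, 22, 24, 46}, so |A + A| = 10. Thus K = 10/4 = 5/2. For comparison, the minimum possible |A + A| over all 4-element sets is 2·4 − 1 = 7 (so min K = 7/4), attained only by arithmetic progressions.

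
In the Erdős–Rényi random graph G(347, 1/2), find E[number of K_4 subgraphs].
E[# K_4] = C(347, 4) · (1/2)^C(4, 2) = 593706590 / 2^6 = 296853295/32 = 9276665.46875

For each 4-subset S of vertices (there are C(347, 4) = 593706590 such S), let X_S = 1 if S induces a K_4 (all C(4, 2) = 6 edges present). Then P(X_S = 1) = (1/2)^6 = 1/64. By linearity of expectation, E[# K_4] = C(347, 4) · (1/2)^6 = 593706590 / 64 = 296853295/32 = 9276665.46875.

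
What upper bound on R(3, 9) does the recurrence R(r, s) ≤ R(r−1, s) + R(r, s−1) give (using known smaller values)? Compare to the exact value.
R(3, 9) ≤ R(2, 9) + R(3, 8) = 9 + 28 = 37; exact value R(3, 9) = 36.

The Erdős–Szekeres recurrence R(r, s) ≤ R(r−1, s) + R(r, s−1) applied to (r, s) = (3, 9) gives
  R(3, 9) ≤ R(2, 9) + R(3, 8) = 9 + 28 = 37.
(Recall R(2, k) = k and R is symmetric.) The recurrence is not tight here (it gives 37, but the exact value is R(3, 9) = 36); the tight upper bound requires a sharper argument than the simple recurrence, combined with a lower-bound construction on K_{35}.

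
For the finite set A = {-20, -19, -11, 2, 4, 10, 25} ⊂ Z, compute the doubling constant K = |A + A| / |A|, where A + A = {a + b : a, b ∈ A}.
K = |A + A| / |A| = 25/7

Enumerate A + A = {a + b : a, b ∈ A}. With |A| = 7, there are |A|^2 = 49 ordered sum pairs; collecting distinct values, A + A = {-40, -39, -38, -31, -30, -22, -18, -17, -16, -15, -10, -9, -7, -1, 4, 5, 6, 8, 12, 14, 20, 27, 29, 35, 50}, so |A + A| = 25. Thus K = 25/7. For comparison, the minimum possible |A + A| over all 7-element sets is 2·7 − 1 = 13 (so min K = 13/7), attained only by arithmetic progressions.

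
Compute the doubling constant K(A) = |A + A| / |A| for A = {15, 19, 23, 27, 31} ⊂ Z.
K = |A + A| / |A| = 9/5

Enumerate A + A = {a + b : a, b ∈ A}. With |A| = 5, there are |A|^2 = 25 ordered sum pairs; collecting distinct values, A + A = {30, 34, 38, 42, 46, 50, 54, 58, 62}, so |A + A| = 9. Thus K = 9/5. Here |A + A| = 2|A| − 1 = 9, the minimum possible — so K = 9/5 is minimal, which holds iff A is an arithmetic progression.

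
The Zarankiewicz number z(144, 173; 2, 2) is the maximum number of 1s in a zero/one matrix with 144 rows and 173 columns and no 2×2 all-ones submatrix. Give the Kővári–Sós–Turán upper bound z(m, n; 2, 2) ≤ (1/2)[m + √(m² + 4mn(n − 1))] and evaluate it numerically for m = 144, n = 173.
z(144, 173; 2, 2) ≤ (1/2)[144 + √(144² + 4·144·173·172)] = (1/2)[144 + √17160192] = 2143.2431

Kővári–Sós–Turán: let r_1, ..., r_144 be the row sums and z = Σ r_i the total number of 1s. Each pair of columns can share at most one row with both entries 1 (else a 2×2 all-ones block appears), so Σ_i C(r_i, 2) ≤ C(173, 2) = 14878. By convexity Σ_i C(r_i, 2) ≥ 144·C(z/144, 2) = z(z − 144)/(2·144), giving z² − 144z − 144·173·172 ≤ 0 and hence z ≤ (1/2)[144 + √(20736 + 4·4284864)] = (1/2)[144 + √17160192] ≈ (1/2)(144 + 4142.4862) = 2143.2431.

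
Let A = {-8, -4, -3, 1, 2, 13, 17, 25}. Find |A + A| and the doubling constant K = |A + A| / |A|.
K = |A + A| / |A| = 30/8 = 15/4

Enumerate A + A = {a + b : a, b ∈ A}. With |A| = 8, there are |A|^2 = 64 ordered sum pairs; collecting distinct values, A + A = {-16, -12, -11, -8, -7, -6, -3, -2, -1, 2, 3, 4, 5, 9, 10, 13, 14, 15, 17, 18, 19, 21, 22, 26, 27, 30, 34, 38, 42, 50}, so |A + A| = 30. Thus K = 30/8 = 15/4. For comparison, the minimum possible |A + A| over all 8-element sets is 2·8 − 1 = 15 (so min K = 15/8), attained only by arithmetic progressions.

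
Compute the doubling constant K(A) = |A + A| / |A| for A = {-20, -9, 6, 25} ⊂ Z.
K = |A + A| / |A| = 10/4 = 5/2

Enumerate A + A = {a + b : a, b ∈ A}. With |A| = 4, there are |A|^2 = 16 ordered sum pairs; collecting distinct values, A + A = {-40, -29, -18, -14, -3, 5, 12, 16, 31, 50}, so |A + A| = 10. Thus K = 10/4 = 5/2. For comparison, the minimum possible |A + A| over all 4-element sets is 2·4 − 1 = 7 (so min K = 7/4), attained only by arithmetic progressions.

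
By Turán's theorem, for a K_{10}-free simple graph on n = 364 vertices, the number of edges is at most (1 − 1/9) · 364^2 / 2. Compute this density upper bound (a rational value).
Turán density bound = (8/9) · 364^2/2 = 529984/9 ≈ 58887.1111

Turán's theorem: ex(n, K_{r+1}) is achieved by the complete r-partite Turán graph T(n, r) with parts as balanced as possible, and is at most (1 − 1/r) · n^2/2. For r = 9, n = 364: the density bound is (8/9) · 132496/2 = 529984/9 ≈ 58887.1111. The integer-valued extremum is e(T(364, 9)) = 58886, which is strictly less than the density bound 529984/9 since 9 ∤ 364 (the parts of T(364, 9) cannot all be equal).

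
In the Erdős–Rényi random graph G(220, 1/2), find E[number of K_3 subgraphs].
E[# K_3] = C(220, 3) · (1/2)^C(3, 2) = 1750540 / 2^3 = 437635/2 = 218817.5

For each 3-subset S of vertices (there are C(220, 3) = 1750540 such S), let X_S = 1 if S induces a K_3 (all C(3, 2) = 3 edges present). Then P(X_S = 1) = (1/2)^3 = 1/8. By linearity of expectation, E[# K_3] = C(220, 3) · (1/2)^3 = 1750540 / 8 = 437635/2 = 218817.5.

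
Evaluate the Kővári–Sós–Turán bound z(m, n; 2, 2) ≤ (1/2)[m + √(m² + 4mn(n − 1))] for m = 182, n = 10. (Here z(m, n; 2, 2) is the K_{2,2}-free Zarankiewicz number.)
z(182, 10; 2, 2) ≤ (1/2)[182 + √(182² + 4·182·10·9)] = (1/2)[182 + √98644] = 248.0382

Kővári–Sós–Turán: let r_1, ..., r_182 be the row sums and z = Σ r_i the total number of 1s. Each pair of columns can share at most one row with both entries 1 (else a 2×2 all-ones block appears), so Σ_i C(r_i, 2) ≤ C(10, 2) = 45. By convexity Σ_i C(r_i, 2) ≥ 182·C(z/182, 2) = z(z − 182)/(2·182), giving z² − 182z − 182·10·9 ≤ 0 and hence z ≤ (1/2)[182 + √(33124 + 4·16380)] = (1/2)[182 + √98644] ≈ (1/2)(182 + 314.0764) = 248.0382.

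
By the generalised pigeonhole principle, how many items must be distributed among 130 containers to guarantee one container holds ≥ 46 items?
n = (46 − 1)·130 + 1 = 5851

By the generalised pigeonhole principle, to guarantee some box contains ≥ r objects we need more than (r − 1) · k objects total. Threshold: n = (r − 1) · k + 1. With r = 46 and k = 130: n = 45 · 130 + 1 = 5850 + 1 = 5851. For n = 5850 = 45 · 130, we can put exactly 45 objects in every box, avoiding 46 in any single one — so 5851 is tight.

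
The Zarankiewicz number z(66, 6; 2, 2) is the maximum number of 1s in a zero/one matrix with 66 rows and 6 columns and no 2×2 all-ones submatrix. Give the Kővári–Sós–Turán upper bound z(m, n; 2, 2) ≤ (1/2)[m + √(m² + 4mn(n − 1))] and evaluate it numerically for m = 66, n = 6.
z(66, 6; 2, 2) ≤ (1/2)[66 + √(66² + 4·66·6·5)] = (1/2)[66 + √12276] = 88.3986

Kővári–Sós–Turán: let r_1, ..., r_66 be the row sums and z = Σ r_i the total number of 1s. Each pair of columns can share at most one row with both entries 1 (else a 2×2 all-ones block appears), so Σ_i C(r_i, 2) ≤ C(6, 2) = 15. By convexity Σ_i C(r_i, 2) ≥ 66·C(z/66, 2) = z(z − 66)/(2·66), giving z² − 66z − 66·6·5 ≤ 0 and hence z ≤ (1/2)[66 + √(4356 + 4·1980)] = (1/2)[66 + √12276] ≈ (1/2)(66 + 110.7971) = 88.3986.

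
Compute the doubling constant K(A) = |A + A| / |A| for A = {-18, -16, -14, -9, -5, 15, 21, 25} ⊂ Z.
K = |A + A| / |A| = 32/8 = 4

Enumerate A + A = {a + b : a, b ∈ A}. With |A| = 8, there are |A|^2 = 64 ordered sum pairs; collecting distinct values, A + A = {-36, -34, -32, -30, -28, -27, -25, -23, -21, -19, -18, -14, -10, -3, -1, 1, 3, 5, 6, 7, 9, 10, 11, 12, 16, 20, 30, 36, 40, 42, 46, 50}, so |A + A| = 32. Thus K = 32/8 = 4. For comparison, the minimum possible |A + A| over all 8-element sets is 2·8 − 1 = 15 (so min K = 15/8), attained only by arithmetic progressions.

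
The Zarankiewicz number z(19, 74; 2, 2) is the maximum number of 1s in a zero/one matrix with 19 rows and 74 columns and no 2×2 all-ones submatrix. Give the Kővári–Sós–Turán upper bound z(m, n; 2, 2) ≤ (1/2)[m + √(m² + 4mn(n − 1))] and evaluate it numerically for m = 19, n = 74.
z(19, 74; 2, 2) ≤ (1/2)[19 + √(19² + 4·19·74·73)] = (1/2)[19 + √410913] = 330.0125

Kővári–Sós–Turán: let r_1, ..., r_19 be the row sums and z = Σ r_i the total number of 1s. Each pair of columns can share at most one row with both entries 1 (else a 2×2 all-ones block appears), so Σ_i C(r_i, 2) ≤ C(74, 2) = 2701. By convexity Σ_i C(r_i, 2) ≥ 19·C(z/19, 2) = z(z − 19)/(2·19), giving z² − 19z − 19·74·73 ≤ 0 and hence z ≤ (1/2)[19 + √(361 + 4·102638)] = (1/2)[19 + √410913] ≈ (1/2)(19 + 641.025) = 330.0125.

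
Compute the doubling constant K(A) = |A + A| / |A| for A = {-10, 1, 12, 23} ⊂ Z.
K = |A + A| / |A| = 7/4

Enumerate A + A = {a + b : a, b ∈ A}. With |A| = 4, there are |A|^2 = 16 ordered sum pairs; collecting distinct values, A + A = {-20, -9, 2, 13, 24, 35, 46}, so |A + A| = 7. Thus K = 7/4. Here |A + A| = 2|A| − 1 = 7, the minimum possible — so K = 7/4 is minimal, which holds iff A is an arithmetic progression.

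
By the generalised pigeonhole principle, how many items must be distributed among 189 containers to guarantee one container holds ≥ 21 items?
n = (21 − 1)·189 + 1 = 3781

By the generalised pigeonhole principle, to guarantee some box contains ≥ r objects we need more than (r − 1) · k objects total. Threshold: n = (r − 1) · k + 1. With r = 21 and k = 189: n = 20 · 189 + 1 = 3780 + 1 = 3781. For n = 3780 = 20 · 189, we can put exactly 20 objects in every box, avoiding 21 in any single one — so 3781 is tight.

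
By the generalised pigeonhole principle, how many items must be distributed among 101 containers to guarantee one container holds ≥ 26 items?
n = (26 − 1)·101 + 1 = 2526

By the generalised pigeonhole principle, to guarantee some box contains ≥ r objects we need more than (r − 1) · k objects total. Threshold: n = (r − 1) · k + 1. With r = 26 and k = 101: n = 25 · 101 + 1 = 2525 + 1 = 2526. For n = 2525 = 25 · 101, we can put exactly 25 objects in every box, avoiding 26 in any single one — so 2526 is tight.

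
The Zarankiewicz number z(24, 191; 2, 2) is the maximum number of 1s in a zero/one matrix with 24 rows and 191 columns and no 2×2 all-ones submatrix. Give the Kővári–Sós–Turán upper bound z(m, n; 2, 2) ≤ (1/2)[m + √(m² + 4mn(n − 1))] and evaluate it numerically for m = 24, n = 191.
z(24, 191; 2, 2) ≤ (1/2)[24 + √(24² + 4·24·191·190)] = (1/2)[24 + √3484416] = 945.3295

Kővári–Sós–Turán: let r_1, ..., r_24 be the row sums and z = Σ r_i the total number of 1s. Each pair of columns can share at most one row with both entries 1 (else a 2×2 all-ones block appears), so Σ_i C(r_i, 2) ≤ C(191, 2) = 18145. By convexity Σ_i C(r_i, 2) ≥ 24·C(z/24, 2) = z(z − 24)/(2·24), giving z² − 24z − 24·191·190 ≤ 0 and hence z ≤ (1/2)[24 + √(576 + 4·870960)] = (1/2)[24 + √3484416] ≈ (1/2)(24 + 1866.659) = 945.3295.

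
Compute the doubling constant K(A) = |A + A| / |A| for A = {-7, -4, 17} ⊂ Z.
K = |A + A| / |A| = 6/3 = 2

Enumerate A + A = {a + b : a, b ∈ A}. With |A| = 3, there are |A|^2 = 9 ordered sum pairs; collecting distinct values, A + A = {-14, -11, -8, 10, 13, 34}, so |A + A| = 6. Thus K = 6/3 = 2. For comparison, the minimum possible |A + A| over all 3-element sets is 2·3 − 1 = 5 (so min K = 5/3), attained only by arithmetic progressions.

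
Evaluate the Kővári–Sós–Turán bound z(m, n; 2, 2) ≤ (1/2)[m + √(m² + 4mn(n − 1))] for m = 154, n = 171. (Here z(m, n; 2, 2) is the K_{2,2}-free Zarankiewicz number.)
z(154, 171; 2, 2) ≤ (1/2)[154 + √(154² + 4·154·171·170)] = (1/2)[154 + √17930836] = 2194.2409

Kővári–Sós–Turán: let r_1, ..., r_154 be the row sums and z = Σ r_i the total number of 1s. Each pair of columns can share at most one row with both entries 1 (else a 2×2 all-ones block appears), so Σ_i C(r_i, 2) ≤ C(171, 2) = 14535. By convexity Σ_i C(r_i, 2) ≥ 154·C(z/154, 2) = z(z − 154)/(2·154), giving z² − 154z − 154·171·170 ≤ 0 and hence z ≤ (1/2)[154 + √(23716 + 4·4476780)] = (1/2)[154 + √17930836] ≈ (1/2)(154 + 4234.4818) = 2194.2409.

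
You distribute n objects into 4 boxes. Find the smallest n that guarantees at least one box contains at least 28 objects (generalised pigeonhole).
n = (28 − 1)·4 + 1 = 109

By the generalised pigeonhole principle, to guarantee some box contains ≥ r objects we need more than (r − 1) · k objects total. Threshold: n = (r − 1) · k + 1. With r = 28 and k = 4: n = 27 · 4 + 1 = 108 + 1 = 109. For n = 108 = 27 · 4, we can put exactly 27 objects in every box, avoiding 28 in any single one — so 109 is tight.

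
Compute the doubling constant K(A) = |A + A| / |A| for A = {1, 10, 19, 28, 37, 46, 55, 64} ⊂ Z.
K = |A + A| / |A| = 15/8

Enumerate A + A = {a + b : a, b ∈ A}. With |A| = 8, there are |A|^2 = 64 ordered sum pairs; collecting distinct values, A + A = {2, 11, 20, 29, 38, 47, 56, 65, 74, 83, 92, 101, 110, 119, 128}, so |A + A| = 15. Thus K = 15/8. Here |A + A| = 2|A| − 1 = 15, the minimum possible — so K = 15/8 is minimal, which holds iff A is an arithmetic progression.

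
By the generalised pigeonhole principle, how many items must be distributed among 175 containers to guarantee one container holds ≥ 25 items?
n = (25 − 1)·175 + 1 = 4201

By the generalised pigeonhole principle, to guarantee some box contains ≥ r objects we need more than (r − 1) · k objects total. Threshold: n = (r − 1) · k + 1. With r = 25 and k = 175: n = 24 · 175 + 1 = 4200 + 1 = 4201. For n = 4200 = 24 · 175, we can put exactly 24 objects in every box, avoiding 25 in any single one — so 4201 is tight.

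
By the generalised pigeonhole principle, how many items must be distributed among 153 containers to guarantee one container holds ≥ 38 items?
n = (38 − 1)·153 + 1 = 5662

By the generalised pigeonhole principle, to guarantee some box contains ≥ r objects we need more than (r − 1) · k objects total. Threshold: n = (r − 1) · k + 1. With r = 38 and k = 153: n = 37 · 153 + 1 = 5661 + 1 = 5662. For n = 5661 = 37 · 153, we can put exactly 37 objects in every box, avoiding 38 in any single one — so 5662 is tight.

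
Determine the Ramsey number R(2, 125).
R(2, 125) = 125

R(2, k) = k for all k ≥ 2: in a 2-colouring of K_k, either some edge is red (a red K_2) or all edges are blue (a blue K_k). And K_{124} coloured all-blue has no blue K_125, so R(2, 125) > 124. Hence R(2, 125) = 125.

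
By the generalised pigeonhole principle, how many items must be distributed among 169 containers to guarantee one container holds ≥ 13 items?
n = (13 − 1)·169 + 1 = 2029

By the generalised pigeonhole principle, to guarantee some box contains ≥ r objects we need more than (r − 1) · k objects total. Threshold: n = (r − 1) · k + 1. With r = 13 and k = 169: n = 12 · 169 + 1 = 2028 + 1 = 2029. For n = 2028 = 12 · 169, we can put exactly 12 objects in every box, avoiding 13 in any single one — so 2029 is tight.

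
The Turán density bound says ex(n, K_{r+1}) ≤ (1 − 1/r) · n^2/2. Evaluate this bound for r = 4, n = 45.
Turán density bound = (3/4) · 45^2/2 = 6075/8 ≈ 759.375

Turán's theorem: ex(n, K_{r+1}) is achieved by the complete r-partite Turán graph T(n, r) with parts as balanced as possible, and is at most (1 − 1/r) · n^2/2. For r = 4, n = 45: the density bound is (3/4) · 2025/2 = 6075/8 ≈ 759.375. The integer-valued extremum is e(T(45, 4)) = 759, which is strictly less than the density bound 6075/8 since 4 ∤ 45 (the parts of T(45, 4) cannot all be equal).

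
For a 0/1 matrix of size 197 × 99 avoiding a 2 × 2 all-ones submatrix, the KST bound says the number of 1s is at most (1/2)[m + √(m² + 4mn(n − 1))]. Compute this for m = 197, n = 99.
z(197, 99; 2, 2) ≤ (1/2)[197 + √(197² + 4·197·99·98)] = (1/2)[197 + √7683985] = 1484.5001

Kővári–Sós–Turán: let r_1, ..., r_197 be the row sums and z = Σ r_i the total number of 1s. Each pair of columns can share at most one row with both entries 1 (else a 2×2 all-ones block appears), so Σ_i C(r_i, 2) ≤ C(99, 2) = 4851. By convexity Σ_i C(r_i, 2) ≥ 197·C(z/197, 2) = z(z − 197)/(2·197), giving z² − 197z − 197·99·98 ≤ 0 and hence z ≤ (1/2)[197 + √(38809 + 4·1911294)] = (1/2)[197 + √7683985] ≈ (1/2)(197 + 2772.0002) = 1484.5001.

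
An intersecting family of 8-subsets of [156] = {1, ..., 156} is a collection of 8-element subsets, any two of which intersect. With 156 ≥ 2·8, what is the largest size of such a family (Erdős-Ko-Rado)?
max |F| = C(155, 7) = 371716103550

The Erdős-Ko-Rado theorem states: for n ≥ 2k, an intersecting family of k-subsets of an n-element set has size at most C(n − 1, k − 1), with equality for 'star' families {A ⊆ [n] : |A| = k, i ∈ A} (fix an element i). For n = 156, k = 8: C(155, 7) = 371716103550.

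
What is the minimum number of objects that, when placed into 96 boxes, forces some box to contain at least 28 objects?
n = (28 − 1)·96 + 1 = 2593

By the generalised pigeonhole principle, to guarantee some box contains ≥ r objects we need more than (r − 1) · k objects total. Threshold: n = (r − 1) · k + 1. With r = 28 and k = 96: n = 27 · 96 + 1 = 2592 + 1 = 2593. For n = 2592 = 27 · 96, we can put exactly 27 objects in every box, avoiding 28 in any single one — so 2593 is tight.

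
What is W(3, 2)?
W(3, 2) = 3 + 1 = 4

A 2-term AP is any pair of integers, so a monochromatic 2-AP exists iff some colour is used at least twice. With 3 colours, the colouring i ↦ i on {1, ..., 3} uses each colour once, avoiding any monochromatic pair, so W(3, 2) > 3. For {1, ..., 4}, pigeonhole forces two integers of the same colour, which form a monochromatic 2-AP. Hence W(3, 2) = 4.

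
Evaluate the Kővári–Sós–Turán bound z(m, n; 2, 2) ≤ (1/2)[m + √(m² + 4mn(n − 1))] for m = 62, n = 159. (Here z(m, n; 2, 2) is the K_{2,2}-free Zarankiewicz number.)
z(62, 159; 2, 2) ≤ (1/2)[62 + √(62² + 4·62·159·158)] = (1/2)[62 + √6234100] = 1279.409

Kővári–Sós–Turán: let r_1, ..., r_62 be the row sums and z = Σ r_i the total number of 1s. Each pair of columns can share at most one row with both entries 1 (else a 2×2 all-ones block appears), so Σ_i C(r_i, 2) ≤ C(159, 2) = 12561. By convexity Σ_i C(r_i, 2) ≥ 62·C(z/62, 2) = z(z − 62)/(2·62), giving z² − 62z − 62·159·158 ≤ 0 and hence z ≤ (1/2)[62 + √(3844 + 4·1557564)] = (1/2)[62 + √6234100] ≈ (1/2)(62 + 2496.818) = 1279.409.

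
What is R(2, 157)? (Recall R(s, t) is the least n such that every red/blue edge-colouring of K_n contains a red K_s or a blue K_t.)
R(2, 157) = 157

R(2, k) = k for all k ≥ 2: in a 2-colouring of K_k, either some edge is red (a red K_2) or all edges are blue (a blue K_k). And K_{156} coloured all-blue has no blue K_157, so R(2, 157) > 156. Hence R(2, 157) = 157.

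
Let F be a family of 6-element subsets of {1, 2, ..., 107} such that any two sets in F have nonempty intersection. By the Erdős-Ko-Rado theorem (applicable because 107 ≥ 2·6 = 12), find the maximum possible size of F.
max |F| = C(106, 5) = 101340876

Erdős-Ko-Rado (1961): when n ≥ 2k, max |F| = C(n−1, k−1). The bound is attained by the star {A : i ∈ A} for any fixed i ∈ [n]. Here C(107−1, 6−1) = C(106, 5) = 101340876.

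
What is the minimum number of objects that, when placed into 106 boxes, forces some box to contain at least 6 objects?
n = (6 − 1)·106 + 1 = 531

By the generalised pigeonhole principle, to guarantee some box contains ≥ r objects we need more than (r − 1) · k objects total. Threshold: n = (r − 1) · k + 1. With r = 6 and k = 106: n = 5 · 106 + 1 = 530 + 1 = 531. For n = 530 = 5 · 106, we can put exactly 5 objects in every box, avoiding 6 in any single one — so 531 is tight.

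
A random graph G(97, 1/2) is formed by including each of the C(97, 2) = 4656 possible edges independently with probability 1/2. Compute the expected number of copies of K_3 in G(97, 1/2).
E[# K_3] = C(97, 3) · (1/2)^C(3, 2) = 147440 / 2^3 = 18430

For each 3-subset S of vertices (there are C(97, 3) = 147440 such S), let X_S = 1 if S induces a K_3 (all C(3, 2) = 3 edges present). Then P(X_S = 1) = (1/2)^3 = 1/8. By linearity of expectation, E[# K_3] = C(97, 3) · (1/2)^3 = 147440 / 8 = 18430.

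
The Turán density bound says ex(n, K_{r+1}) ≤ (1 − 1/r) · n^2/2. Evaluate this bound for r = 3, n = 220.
Turán density bound = (2/3) · 220^2/2 = 48400/3 ≈ 16133.3333

Turán's theorem: ex(n, K_{r+1}) is achieved by the complete r-partite Turán graph T(n, r) with parts as balanced as possible, and is at most (1 − 1/r) · n^2/2. For r = 3, n = 220: the density bound is (2/3) · 48400/2 = 48400/3 ≈ 16133.3333. The integer-valued extremum is e(T(220, 3)) = 16133, which is strictly less than the density bound 48400/3 since 3 ∤ 220 (the parts of T(220, 3) cannot all be equal).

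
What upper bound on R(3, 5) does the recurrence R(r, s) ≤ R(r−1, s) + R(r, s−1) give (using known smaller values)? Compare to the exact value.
R(3, 5) ≤ R(2, 5) + R(3, 4) = 5 + 9 = 14; exact value R(3, 5) = 14.

The Erdős–Szekeres recurrence R(r, s) ≤ R(r−1, s) + R(r, s−1) applied to (r, s) = (3, 5) gives
  R(3, 5) ≤ R(2, 5) + R(3, 4) = 5 + 9 = 14.
(Recall R(2, k) = k and R is symmetric.) Here the recurrence bound is tight: a matching lower-bound construction on K_{13} shows R(3, 5) > 13, so R(3, 5) = 14 exactly.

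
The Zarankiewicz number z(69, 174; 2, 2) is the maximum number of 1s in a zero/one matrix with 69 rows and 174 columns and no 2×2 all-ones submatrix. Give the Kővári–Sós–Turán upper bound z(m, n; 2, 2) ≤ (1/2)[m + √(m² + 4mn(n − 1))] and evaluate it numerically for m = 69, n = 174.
z(69, 174; 2, 2) ≤ (1/2)[69 + √(69² + 4·69·174·173)] = (1/2)[69 + √8312913] = 1476.1061

Kővári–Sós–Turán: let r_1, ..., r_69 be the row sums and z = Σ r_i the total number of 1s. Each pair of columns can share at most one row with both entries 1 (else a 2×2 all-ones block appears), so Σ_i C(r_i, 2) ≤ C(174, 2) = 15051. By convexity Σ_i C(r_i, 2) ≥ 69·C(z/69, 2) = z(z − 69)/(2·69), giving z² − 69z − 69·174·173 ≤ 0 and hence z ≤ (1/2)[69 + √(4761 + 4·2077038)] = (1/2)[69 + √8312913] ≈ (1/2)(69 + 2883.2123) = 1476.1061.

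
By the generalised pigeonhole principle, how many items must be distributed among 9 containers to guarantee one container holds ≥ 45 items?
n = (45 − 1)·9 + 1 = 397

By the generalised pigeonhole principle, to guarantee some box contains ≥ r objects we need more than (r − 1) · k objects total. Threshold: n = (r − 1) · k + 1. With r = 45 and k = 9: n = 44 · 9 + 1 = 396 + 1 = 397. For n = 396 = 44 · 9, we can put exactly 44 objects in every box, avoiding 45 in any single one — so 397 is tight.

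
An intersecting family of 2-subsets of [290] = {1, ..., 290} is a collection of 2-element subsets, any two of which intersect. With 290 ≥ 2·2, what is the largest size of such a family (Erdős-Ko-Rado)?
max |F| = C(289, 1) = 289

The Erdős-Ko-Rado theorem states: for n ≥ 2k, an intersecting family of k-subsets of an n-element set has size at most C(n − 1, k − 1), with equality for 'star' families {A ⊆ [n] : |A| = k, i ∈ A} (fix an element i). For n = 290, k = 2: C(289, 1) = 289.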